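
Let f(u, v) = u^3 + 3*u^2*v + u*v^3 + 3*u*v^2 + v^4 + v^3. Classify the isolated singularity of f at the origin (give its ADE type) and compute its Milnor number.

The Hessian of f at 0 has rank 0. Corank 2; j^3 = (u + v)^3 is a perfect cube, so E-series; the 4-jet and mu = 7 give E_7.

Type E_7, Milnor number mu = 7.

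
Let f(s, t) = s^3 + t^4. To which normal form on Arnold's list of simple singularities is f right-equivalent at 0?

E_{6}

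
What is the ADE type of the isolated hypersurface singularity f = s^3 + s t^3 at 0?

The Hessian of f at 0 is [[0, 0], [0, 0]] with rank 0, so corank 2. A Groebner basis of the Jacobian ideal J(f) in C{s,t} is {s^3, s*t^2, 3*s^2 + t^3}; counting standard monomials gives mu = 7. Corank 2; j^3 = s^3 is a perfect cube, so E-series; the 4-jet and mu = 7 give E_7.

E_7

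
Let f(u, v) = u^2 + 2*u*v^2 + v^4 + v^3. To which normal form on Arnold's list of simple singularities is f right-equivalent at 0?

A_2

The Hessian of f at 0 has rank 1. Corank 1: A-series; mu = 2 gives A_2.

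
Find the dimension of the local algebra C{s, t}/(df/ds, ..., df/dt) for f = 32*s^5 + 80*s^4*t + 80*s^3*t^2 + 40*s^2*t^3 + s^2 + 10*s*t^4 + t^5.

The Hessian of f at 0 has rank 1. Corank 1: A-series; mu = 4 gives A_4.

4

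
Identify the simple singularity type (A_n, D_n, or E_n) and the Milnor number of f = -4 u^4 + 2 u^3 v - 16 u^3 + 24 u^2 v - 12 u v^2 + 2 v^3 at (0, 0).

Type E_{7}, Milnor number mu = 7.

The Hessian of f at 0 is [[0, 0], [0, 0]] with rank 0, so corank 2. A Groebner basis of the Jacobian ideal J(f) in C{u,v} is {768*u^2 - 768*u*v + v^4 + 8*v^3 + 192*v^2, u^3 + 12*u^2 - 12*u*v + 3*v^2, u^2*v + 24*u^2 - 24*u*v + 6*v^2, 32*u^2 + u*v^2 - 32*u*v - v^3/6 + 8*v^2}; counting standard monomials gives mu = 7. Corank 2; j^3 = -2*(2*u - v)^3 is a perfect cube, so E-series; the 4-jet and mu = 7 give E_7.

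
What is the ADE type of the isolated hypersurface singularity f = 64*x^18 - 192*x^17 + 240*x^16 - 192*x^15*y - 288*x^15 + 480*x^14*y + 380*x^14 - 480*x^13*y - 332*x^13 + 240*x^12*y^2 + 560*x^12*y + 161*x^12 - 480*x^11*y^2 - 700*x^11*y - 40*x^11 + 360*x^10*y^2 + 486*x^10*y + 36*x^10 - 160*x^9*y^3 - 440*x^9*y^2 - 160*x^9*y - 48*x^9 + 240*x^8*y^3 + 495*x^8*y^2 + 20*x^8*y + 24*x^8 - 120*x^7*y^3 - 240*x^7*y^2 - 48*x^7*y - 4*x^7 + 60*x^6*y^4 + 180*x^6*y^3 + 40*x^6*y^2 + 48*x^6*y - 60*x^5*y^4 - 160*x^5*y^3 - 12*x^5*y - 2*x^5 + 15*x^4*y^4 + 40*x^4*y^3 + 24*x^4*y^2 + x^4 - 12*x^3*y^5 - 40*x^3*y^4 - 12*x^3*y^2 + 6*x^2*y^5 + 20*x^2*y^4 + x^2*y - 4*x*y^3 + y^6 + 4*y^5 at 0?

The Hessian of f at 0 has rank 0. Corank 2; j^3 = x^2*y has shape L^2 M (L != M), so D-series; mu = 7 gives D_7.

D7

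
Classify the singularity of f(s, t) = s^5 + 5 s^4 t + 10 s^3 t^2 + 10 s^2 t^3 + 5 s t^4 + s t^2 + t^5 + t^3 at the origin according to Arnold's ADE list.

D_6

The Hessian of f at 0 has rank 0. Corank 2; j^3 = t^2*(s + t) has shape L^2 M (L != M), so D-series; mu = 6 gives D_6.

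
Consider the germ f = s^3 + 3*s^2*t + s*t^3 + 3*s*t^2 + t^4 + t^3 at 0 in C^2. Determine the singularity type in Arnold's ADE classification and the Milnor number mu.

The Hessian of f at 0 has rank 0. Corank 2; j^3 = (s + t)^3 is a perfect cube, so E-series; the 4-jet and mu = 7 give E_7.

Type E_{7}, Milnor number mu = 7.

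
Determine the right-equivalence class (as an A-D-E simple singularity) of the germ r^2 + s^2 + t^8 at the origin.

A_7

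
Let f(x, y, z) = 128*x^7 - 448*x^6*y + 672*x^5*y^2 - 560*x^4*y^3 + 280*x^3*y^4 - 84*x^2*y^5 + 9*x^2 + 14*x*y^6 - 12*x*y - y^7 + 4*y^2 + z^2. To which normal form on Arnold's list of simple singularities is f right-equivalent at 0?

The Hessian of f at 0 is [[18, -12, 0], [-12, 8, 0], [0, 0, 2]] with rank 2, so corank 1. A Groebner basis of the Jacobian ideal J(f) in C{x,y,z} is {y^6, x - 2*y/3, z}; counting standard monomials gives mu = 6. Corank 1: A-series; mu = 6 gives A_6.

A_{6}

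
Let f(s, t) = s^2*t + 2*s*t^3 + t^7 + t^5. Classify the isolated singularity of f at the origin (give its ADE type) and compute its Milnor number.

Type D_8, Milnor number mu = 8.

The Hessian of f at 0 has rank 0. Corank 2; j^3 = s^2*t has shape L^2 M (L != M), so D-series; mu = 8 gives D_8.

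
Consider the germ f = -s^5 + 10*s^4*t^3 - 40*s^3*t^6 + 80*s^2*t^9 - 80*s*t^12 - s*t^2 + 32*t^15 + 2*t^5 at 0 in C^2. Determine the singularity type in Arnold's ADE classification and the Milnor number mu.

The Hessian of f at 0 has rank 0. Corank 2; j^3 = -s*t^2 has shape L^2 M (L != M), so D-series; mu = 6 gives D_6.

Type D_{6}, Milnor number mu = 6.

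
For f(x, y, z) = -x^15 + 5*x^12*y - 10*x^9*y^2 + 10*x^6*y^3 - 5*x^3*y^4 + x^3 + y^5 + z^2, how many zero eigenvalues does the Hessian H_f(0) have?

The Hessian at 0 is [[0, 0, 0], [0, 0, 0], [0, 0, 2]] of rank 1; hence corank 2.

2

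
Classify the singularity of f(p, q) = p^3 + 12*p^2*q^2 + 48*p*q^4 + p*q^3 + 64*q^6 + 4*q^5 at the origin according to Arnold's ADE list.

E_7

The Hessian of f at 0 has rank 0. Corank 2; j^3 = p^3 is a perfect cube, so E-series; the 4-jet and mu = 7 give E_7.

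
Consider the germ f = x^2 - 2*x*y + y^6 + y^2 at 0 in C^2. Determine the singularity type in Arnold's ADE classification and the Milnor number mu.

Type A_5, Milnor number mu = 5.

The Hessian of f at 0 is [[2, -2], [-2, 2]] with rank 1, so corank 1. A Groebner basis of the Jacobian ideal J(f) in C{x,y} is {y^5, x - y}; counting standard monomials gives mu = 5. Corank 1: A-series; mu = 5 gives A_5.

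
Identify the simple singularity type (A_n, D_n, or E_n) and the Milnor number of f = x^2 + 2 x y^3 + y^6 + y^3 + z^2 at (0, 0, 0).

The Hessian of f at 0 is [[2, 0, 0], [0, 0, 0], [0, 0, 2]] with rank 2, so corank 1. A Groebner basis of the Jacobian ideal J(f) in C{x,y,z} is {y^2, x, z}; counting standard monomials gives mu = 2. Corank 1: A-series; mu = 2 gives A_2.

Type A_2, Milnor number mu = 2.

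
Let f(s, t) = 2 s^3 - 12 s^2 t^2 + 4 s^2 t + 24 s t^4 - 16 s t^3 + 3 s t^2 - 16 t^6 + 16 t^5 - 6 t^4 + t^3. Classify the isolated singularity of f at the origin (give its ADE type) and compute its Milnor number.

Type D4, Milnor number mu = 4.

The Hessian of f at 0 has rank 0. Corank 2; j^3 = (s + t)*(2*s^2 + 2*s*t + t^2) splits into three distinct lines over C (the quadratic factor has nonzero discriminant), so D_4.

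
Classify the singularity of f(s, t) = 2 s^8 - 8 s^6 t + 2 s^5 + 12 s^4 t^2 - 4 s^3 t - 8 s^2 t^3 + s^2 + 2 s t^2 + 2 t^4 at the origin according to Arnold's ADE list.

The Hessian of f at 0 is [[2, 0], [0, 0]] with rank 1, so corank 1. A Groebner basis of the Jacobian ideal J(f) in C{s,t} is {s^2, s*t, s + t^2}; counting standard monomials gives mu = 3. Corank 1: A-series; mu = 3 gives A_3.

A3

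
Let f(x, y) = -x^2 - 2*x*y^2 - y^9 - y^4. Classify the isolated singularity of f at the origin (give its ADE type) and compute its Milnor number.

Type A8, Milnor number mu = 8.

The Hessian of f at 0 is [[-2, 0], [0, 0]] with rank 1, so corank 1. A Groebner basis of the Jacobian ideal J(f) in C{x,y} is {x^4, x + y^2}; counting standard monomials gives mu = 8. Corank 1: A-series; mu = 8 gives A_8.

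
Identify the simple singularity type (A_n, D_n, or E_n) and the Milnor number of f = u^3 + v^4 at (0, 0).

Type E6, Milnor number mu = 6.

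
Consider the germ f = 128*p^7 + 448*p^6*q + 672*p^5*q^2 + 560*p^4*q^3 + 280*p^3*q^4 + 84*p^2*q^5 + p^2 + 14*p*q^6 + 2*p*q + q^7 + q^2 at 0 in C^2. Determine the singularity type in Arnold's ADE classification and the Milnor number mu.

The Hessian of f at 0 has rank 1. Corank 1: A-series; mu = 6 gives A_6.

Type A_{6}, Milnor number mu = 6.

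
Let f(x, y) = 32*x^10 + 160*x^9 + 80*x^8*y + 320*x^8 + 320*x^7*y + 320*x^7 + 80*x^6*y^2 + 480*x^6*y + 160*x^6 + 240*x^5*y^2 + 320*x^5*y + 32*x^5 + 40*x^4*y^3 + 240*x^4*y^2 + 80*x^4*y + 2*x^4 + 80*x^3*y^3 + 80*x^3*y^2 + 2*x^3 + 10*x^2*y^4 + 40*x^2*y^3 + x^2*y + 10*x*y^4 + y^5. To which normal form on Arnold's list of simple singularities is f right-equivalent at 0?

D_6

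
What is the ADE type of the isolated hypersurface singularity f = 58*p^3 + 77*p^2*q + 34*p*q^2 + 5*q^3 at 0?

The Hessian of f at 0 is [[0, 0], [0, 0]] with rank 0, so corank 2. A Groebner basis of the Jacobian ideal J(f) in C{p,q} is {q^3, p^2 - q^2/13, p*q + 4*q^2/13}; counting standard monomials gives mu = 4. Corank 2; j^3 = (2*p + q)*(29*p^2 + 24*p*q + 5*q^2) splits into three distinct lines over C (the quadratic factor has nonzero discriminant), so D_4.

D_{4}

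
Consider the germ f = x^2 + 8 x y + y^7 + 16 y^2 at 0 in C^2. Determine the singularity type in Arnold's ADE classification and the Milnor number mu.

Type A6, Milnor number mu = 6.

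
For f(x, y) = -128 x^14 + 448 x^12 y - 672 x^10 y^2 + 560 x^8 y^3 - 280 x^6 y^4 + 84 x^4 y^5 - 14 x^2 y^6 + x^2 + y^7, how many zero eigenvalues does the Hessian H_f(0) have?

The Hessian at 0 is [[2, 0], [0, 0]] of rank 1; hence corank 1.

1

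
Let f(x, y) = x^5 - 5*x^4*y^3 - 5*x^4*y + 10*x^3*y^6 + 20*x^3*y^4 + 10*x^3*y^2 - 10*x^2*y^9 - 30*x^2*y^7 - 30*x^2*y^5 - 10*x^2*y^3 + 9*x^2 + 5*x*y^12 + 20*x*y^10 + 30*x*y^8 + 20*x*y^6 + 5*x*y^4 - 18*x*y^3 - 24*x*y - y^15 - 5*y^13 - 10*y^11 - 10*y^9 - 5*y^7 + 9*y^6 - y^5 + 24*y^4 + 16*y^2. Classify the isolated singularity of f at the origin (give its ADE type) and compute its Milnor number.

Type A4, Milnor number mu = 4.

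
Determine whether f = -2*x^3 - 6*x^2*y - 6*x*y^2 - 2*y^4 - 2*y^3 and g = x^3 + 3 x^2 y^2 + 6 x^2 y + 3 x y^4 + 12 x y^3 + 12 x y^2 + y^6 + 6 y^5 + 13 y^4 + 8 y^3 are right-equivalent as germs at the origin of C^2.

Yes.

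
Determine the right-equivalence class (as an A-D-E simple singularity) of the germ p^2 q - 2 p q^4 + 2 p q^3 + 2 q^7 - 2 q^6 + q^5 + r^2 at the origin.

D8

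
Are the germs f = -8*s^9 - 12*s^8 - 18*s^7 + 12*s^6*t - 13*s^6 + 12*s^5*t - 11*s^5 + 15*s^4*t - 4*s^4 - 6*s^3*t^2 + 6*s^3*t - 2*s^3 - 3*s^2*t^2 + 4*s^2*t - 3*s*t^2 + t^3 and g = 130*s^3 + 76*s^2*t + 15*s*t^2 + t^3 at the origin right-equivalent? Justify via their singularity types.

The Hessian of f at 0 has rank 0. Corank 2; j^3 = -(s - t)*(2*s^2 - 2*s*t + t^2) splits into three distinct lines over C (the quadratic factor has nonzero discriminant), so D_4. The Hessian of g at 0 has rank 0. Corank 2; j^3 = (5*s + t)*(26*s^2 + 10*s*t + t^2) splits into three distinct lines over C (the quadratic factor has nonzero discriminant), so D_4. Both have type D_4, hence right-equivalent.

Yes.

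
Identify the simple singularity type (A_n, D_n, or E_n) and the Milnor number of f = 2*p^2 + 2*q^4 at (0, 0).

Type A_3, Milnor number mu = 3.

The Hessian of f at 0 has rank 1. Corank 1: A-series; mu = 3 gives A_3.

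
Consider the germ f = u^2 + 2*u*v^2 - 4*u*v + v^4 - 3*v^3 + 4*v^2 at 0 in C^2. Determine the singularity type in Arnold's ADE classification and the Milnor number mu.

Type A_{2}, Milnor number mu = 2.

The Hessian of f at 0 has rank 1. Corank 1: A-series; mu = 2 gives A_2.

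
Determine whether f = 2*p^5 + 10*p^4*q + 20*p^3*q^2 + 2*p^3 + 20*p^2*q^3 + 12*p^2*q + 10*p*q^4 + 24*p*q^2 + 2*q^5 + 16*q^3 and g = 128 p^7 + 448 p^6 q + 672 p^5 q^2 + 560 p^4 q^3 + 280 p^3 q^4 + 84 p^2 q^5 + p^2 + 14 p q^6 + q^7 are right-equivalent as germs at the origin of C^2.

The Hessian of f at 0 is [[0, 0], [0, 0]] with rank 0, so corank 2. A Groebner basis of the Jacobian ideal J(f) in C{p,q} is {q^5, p*q^3 + 7*q^4/4, p^2 + 4*p*q + 4*q^2}; counting standard monomials gives mu = 8. Corank 2; j^3 = 2*(p + 2*q)^3 is a perfect cube, so E-series; the 5-jet and mu = 8 give E_8. The Hessian of g at 0 is [[2, 0], [0, 0]] with rank 1, so corank 1. A Groebner basis of the Jacobian ideal J(g) in C{p,q} is {q^6, p}; counting standard monomials gives mu = 6. Corank 1: A-series; mu = 6 gives A_6. f is E_8 but g is A_6, hence not right-equivalent.

No.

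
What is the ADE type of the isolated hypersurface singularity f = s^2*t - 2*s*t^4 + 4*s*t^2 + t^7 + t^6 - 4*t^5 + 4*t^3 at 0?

The Hessian of f at 0 has rank 0. Corank 2; j^3 = t*(s + 2*t)^2 has shape L^2 M (L != M), so D-series; mu = 7 gives D_7.

D_{7}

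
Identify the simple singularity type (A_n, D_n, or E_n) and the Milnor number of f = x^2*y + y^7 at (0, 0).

Type D_{8}, Milnor number mu = 8.

The Hessian of f at 0 has rank 0. Corank 2; j^3 = x^2*y has shape L^2 M (L != M), so D-series; mu = 8 gives D_8.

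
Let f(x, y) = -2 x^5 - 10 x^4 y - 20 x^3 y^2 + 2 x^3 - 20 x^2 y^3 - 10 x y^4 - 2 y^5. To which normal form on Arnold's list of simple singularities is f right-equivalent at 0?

E8

The Hessian of f at 0 has rank 0. Corank 2; j^3 = 2*x^3 is a perfect cube, so E-series; the 5-jet and mu = 8 give E_8.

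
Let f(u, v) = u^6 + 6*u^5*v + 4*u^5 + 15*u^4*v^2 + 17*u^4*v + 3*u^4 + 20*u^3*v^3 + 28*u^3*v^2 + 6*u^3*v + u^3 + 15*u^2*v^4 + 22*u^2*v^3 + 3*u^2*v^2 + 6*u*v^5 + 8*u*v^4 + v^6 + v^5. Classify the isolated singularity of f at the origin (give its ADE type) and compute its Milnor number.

The Hessian of f at 0 has rank 0. Corank 2; j^3 = u^3 is a perfect cube, so E-series; the 5-jet and mu = 8 give E_8.

Type E_8, Milnor number mu = 8.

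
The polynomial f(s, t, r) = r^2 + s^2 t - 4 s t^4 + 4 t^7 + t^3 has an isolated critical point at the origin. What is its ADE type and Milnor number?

Type D_{4}, Milnor number mu = 4.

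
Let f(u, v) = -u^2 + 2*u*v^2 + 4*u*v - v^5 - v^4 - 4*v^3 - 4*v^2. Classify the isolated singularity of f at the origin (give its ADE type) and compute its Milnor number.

The Hessian of f at 0 is [[-2, 4], [4, -8]] with rank 1, so corank 1. A Groebner basis of the Jacobian ideal J(f) in C{u,v} is {u^2 - 4*u*v + 4*u - 8*v, -u + v^2 + 2*v}; counting standard monomials gives mu = 4. Corank 1: A-series; mu = 4 gives A_4.

Type A4, Milnor number mu = 4.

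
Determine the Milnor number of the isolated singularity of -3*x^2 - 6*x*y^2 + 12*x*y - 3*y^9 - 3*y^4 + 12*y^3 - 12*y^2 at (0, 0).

8

The Hessian of f at 0 has rank 1. Corank 1: A-series; mu = 8 gives A_8.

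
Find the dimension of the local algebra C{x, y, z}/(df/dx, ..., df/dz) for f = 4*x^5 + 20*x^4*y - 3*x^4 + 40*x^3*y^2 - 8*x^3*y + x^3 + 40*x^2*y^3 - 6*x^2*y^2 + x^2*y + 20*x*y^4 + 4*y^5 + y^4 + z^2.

5

The Hessian of f at 0 has rank 1. Corank 2; j^3 = x^2*(x + y) has shape L^2 M (L != M), so D-series; mu = 5 gives D_5.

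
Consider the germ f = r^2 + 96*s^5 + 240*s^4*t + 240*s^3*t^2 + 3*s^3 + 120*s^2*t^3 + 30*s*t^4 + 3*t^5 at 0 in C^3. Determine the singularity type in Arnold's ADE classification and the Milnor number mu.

Type E8, Milnor number mu = 8.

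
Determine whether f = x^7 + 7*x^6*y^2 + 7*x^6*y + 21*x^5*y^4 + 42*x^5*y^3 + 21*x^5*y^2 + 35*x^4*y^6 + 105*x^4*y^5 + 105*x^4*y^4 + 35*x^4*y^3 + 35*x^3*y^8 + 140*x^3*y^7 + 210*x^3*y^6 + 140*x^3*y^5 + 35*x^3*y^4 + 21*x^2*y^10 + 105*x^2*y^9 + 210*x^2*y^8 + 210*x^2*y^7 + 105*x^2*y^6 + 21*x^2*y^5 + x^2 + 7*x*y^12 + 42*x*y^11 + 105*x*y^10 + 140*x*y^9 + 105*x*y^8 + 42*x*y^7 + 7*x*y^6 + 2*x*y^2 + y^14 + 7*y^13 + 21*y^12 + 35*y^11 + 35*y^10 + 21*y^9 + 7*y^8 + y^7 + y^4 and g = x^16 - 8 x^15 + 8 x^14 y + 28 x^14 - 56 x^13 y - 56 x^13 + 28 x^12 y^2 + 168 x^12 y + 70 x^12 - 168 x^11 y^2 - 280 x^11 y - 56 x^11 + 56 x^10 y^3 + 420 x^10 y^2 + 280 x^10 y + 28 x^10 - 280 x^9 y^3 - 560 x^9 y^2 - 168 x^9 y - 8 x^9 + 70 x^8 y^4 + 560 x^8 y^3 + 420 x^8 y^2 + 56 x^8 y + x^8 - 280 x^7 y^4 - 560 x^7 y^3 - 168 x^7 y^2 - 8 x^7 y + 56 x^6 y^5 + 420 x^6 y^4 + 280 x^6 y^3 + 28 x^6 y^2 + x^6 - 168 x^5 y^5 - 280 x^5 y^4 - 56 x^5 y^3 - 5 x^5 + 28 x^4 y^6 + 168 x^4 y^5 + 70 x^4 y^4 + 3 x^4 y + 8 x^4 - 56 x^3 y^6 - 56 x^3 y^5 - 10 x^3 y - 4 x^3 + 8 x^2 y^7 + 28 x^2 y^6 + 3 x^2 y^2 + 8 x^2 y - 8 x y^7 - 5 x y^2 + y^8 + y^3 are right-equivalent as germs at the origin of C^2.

No.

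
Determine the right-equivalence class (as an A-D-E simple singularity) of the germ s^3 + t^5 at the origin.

E8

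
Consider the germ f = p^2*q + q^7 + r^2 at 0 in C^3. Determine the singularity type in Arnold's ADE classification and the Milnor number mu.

Type D8, Milnor number mu = 8.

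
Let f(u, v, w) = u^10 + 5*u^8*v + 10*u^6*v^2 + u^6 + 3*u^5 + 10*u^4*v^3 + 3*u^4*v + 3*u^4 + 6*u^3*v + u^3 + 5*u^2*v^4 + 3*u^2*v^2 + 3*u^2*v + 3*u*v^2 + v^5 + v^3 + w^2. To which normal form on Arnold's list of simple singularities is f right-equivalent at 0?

The Hessian of f at 0 has rank 1. Corank 2; j^3 = (u + v)^3 is a perfect cube, so E-series; the 5-jet and mu = 8 give E_8.

E_8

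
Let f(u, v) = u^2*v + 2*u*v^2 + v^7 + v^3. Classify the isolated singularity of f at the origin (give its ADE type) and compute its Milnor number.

Type D8, Milnor number mu = 8.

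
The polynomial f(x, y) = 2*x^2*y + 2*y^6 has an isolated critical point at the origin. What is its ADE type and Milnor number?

Type D7, Milnor number mu = 7.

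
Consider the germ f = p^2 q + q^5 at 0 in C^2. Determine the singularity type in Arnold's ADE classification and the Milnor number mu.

The Hessian of f at 0 is [[0, 0], [0, 0]] with rank 0, so corank 2. A Groebner basis of the Jacobian ideal J(f) in C{p,q} is {p^2/5 + q^4, p^3, p*q}; counting standard monomials gives mu = 6. Corank 2; j^3 = p^2*q has shape L^2 M (L != M), so D-series; mu = 6 gives D_6.

Type D_{6}, Milnor number mu = 6.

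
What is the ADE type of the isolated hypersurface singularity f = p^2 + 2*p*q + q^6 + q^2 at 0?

A_{5}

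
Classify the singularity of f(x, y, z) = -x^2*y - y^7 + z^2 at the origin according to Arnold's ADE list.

D_8

The Hessian of f at 0 has rank 1. Corank 2; j^3 = -x^2*y has shape L^2 M (L != M), so D-series; mu = 8 gives D_8.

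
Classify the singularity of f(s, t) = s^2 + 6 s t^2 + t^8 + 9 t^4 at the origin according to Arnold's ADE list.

A_7

The Hessian of f at 0 is [[2, 0], [0, 0]] with rank 1, so corank 1. A Groebner basis of the Jacobian ideal J(f) in C{s,t} is {s^4, s^3*t, s/3 + t^2}; counting standard monomials gives mu = 7. Corank 1: A-series; mu = 7 gives A_7.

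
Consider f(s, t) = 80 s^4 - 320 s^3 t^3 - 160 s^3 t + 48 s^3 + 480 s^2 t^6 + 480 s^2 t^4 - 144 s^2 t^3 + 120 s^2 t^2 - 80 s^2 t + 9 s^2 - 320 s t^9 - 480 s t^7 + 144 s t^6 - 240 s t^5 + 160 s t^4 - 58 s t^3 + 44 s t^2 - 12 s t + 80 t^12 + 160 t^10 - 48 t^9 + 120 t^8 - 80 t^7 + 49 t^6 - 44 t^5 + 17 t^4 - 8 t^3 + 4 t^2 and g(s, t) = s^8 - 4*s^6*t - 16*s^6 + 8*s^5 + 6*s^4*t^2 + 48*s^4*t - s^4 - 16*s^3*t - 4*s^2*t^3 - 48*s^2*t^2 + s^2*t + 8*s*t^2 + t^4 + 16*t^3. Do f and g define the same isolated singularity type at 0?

No.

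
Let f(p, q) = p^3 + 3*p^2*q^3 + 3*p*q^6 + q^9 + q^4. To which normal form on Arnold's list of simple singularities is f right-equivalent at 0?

The Hessian of f at 0 has rank 0. Corank 2; j^3 = p^3 is a perfect cube, so E-series; the 4-jet and mu = 6 give E_6.

E6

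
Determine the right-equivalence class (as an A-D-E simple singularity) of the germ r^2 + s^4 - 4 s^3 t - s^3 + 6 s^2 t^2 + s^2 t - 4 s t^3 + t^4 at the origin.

The Hessian of f at 0 is [[0, 0, 0], [0, 0, 0], [0, 0, 2]] with rank 1, so corank 2. A Groebner basis of the Jacobian ideal J(f) in C{s,t,r} is {s*t^2, s*t/4 + t^3, s^2 - s*t, r}; counting standard monomials gives mu = 5. Corank 2; j^3 = -s^2*(s - t) has shape L^2 M (L != M), so D-series; mu = 5 gives D_5.

D_5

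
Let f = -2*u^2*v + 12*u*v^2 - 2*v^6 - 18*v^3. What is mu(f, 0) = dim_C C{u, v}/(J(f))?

7

The Hessian of f at 0 has rank 0. Corank 2; j^3 = -2*v*(u - 3*v)^2 has shape L^2 M (L != M), so D-series; mu = 7 gives D_7.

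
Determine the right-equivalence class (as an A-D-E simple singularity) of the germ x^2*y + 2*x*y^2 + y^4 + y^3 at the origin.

The Hessian of f at 0 has rank 0. Corank 2; j^3 = y*(x + y)^2 has shape L^2 M (L != M), so D-series; mu = 5 gives D_5.

D_{5}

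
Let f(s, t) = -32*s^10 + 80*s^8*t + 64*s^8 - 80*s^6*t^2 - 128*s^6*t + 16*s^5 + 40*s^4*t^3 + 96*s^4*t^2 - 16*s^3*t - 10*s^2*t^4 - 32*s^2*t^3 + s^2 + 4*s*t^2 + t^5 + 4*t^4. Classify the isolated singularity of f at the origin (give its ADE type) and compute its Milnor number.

Type A_4, Milnor number mu = 4.

The Hessian of f at 0 has rank 1. Corank 1: A-series; mu = 4 gives A_4.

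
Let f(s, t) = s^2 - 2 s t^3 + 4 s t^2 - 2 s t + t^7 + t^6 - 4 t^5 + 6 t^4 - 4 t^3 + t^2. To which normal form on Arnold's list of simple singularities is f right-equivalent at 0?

A_{6}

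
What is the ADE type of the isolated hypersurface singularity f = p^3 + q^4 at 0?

E_{6}

The Hessian of f at 0 is [[0, 0], [0, 0]] with rank 0, so corank 2. A Groebner basis of the Jacobian ideal J(f) in C{p,q} is {q^3, p^2}; counting standard monomials gives mu = 6. Corank 2; j^3 = p^3 is a perfect cube, so E-series; the 4-jet and mu = 6 give E_6.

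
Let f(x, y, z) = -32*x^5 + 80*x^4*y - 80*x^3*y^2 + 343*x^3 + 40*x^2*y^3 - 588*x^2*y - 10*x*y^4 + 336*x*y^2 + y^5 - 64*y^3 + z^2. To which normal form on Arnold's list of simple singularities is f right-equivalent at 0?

E_8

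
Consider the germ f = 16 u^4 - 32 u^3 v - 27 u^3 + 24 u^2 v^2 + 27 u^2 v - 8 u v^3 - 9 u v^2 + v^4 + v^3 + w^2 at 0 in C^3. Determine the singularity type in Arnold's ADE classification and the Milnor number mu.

Type E6, Milnor number mu = 6.

The Hessian of f at 0 has rank 1. Corank 2; j^3 = -(3*u - v)^3 is a perfect cube, so E-series; the 4-jet and mu = 6 give E_6.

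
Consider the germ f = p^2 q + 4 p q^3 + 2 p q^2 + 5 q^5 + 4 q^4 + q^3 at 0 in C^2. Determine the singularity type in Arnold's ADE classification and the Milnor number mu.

Type D_{6}, Milnor number mu = 6.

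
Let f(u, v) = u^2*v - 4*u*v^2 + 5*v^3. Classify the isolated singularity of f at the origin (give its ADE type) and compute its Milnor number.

Type D_4, Milnor number mu = 4.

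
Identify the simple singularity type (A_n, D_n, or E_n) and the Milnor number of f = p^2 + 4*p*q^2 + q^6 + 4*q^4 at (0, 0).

Type A5, Milnor number mu = 5.

The Hessian of f at 0 is [[2, 0], [0, 0]] with rank 1, so corank 1. A Groebner basis of the Jacobian ideal J(f) in C{p,q} is {p^3, p^2*q, p/2 + q^2}; counting standard monomials gives mu = 5. Corank 1: A-series; mu = 5 gives A_5.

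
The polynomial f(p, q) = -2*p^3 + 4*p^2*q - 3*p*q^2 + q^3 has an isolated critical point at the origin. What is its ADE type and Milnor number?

Type D_4, Milnor number mu = 4.

The Hessian of f at 0 has rank 0. Corank 2; j^3 = -(p - q)*(2*p^2 - 2*p*q + q^2) splits into three distinct lines over C (the quadratic factor has nonzero discriminant), so D_4.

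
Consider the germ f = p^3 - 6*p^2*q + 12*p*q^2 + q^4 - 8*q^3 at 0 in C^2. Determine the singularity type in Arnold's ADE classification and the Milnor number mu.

The Hessian of f at 0 has rank 0. Corank 2; j^3 = (p - 2*q)^3 is a perfect cube, so E-series; the 4-jet and mu = 6 give E_6.

Type E_{6}, Milnor number mu = 6.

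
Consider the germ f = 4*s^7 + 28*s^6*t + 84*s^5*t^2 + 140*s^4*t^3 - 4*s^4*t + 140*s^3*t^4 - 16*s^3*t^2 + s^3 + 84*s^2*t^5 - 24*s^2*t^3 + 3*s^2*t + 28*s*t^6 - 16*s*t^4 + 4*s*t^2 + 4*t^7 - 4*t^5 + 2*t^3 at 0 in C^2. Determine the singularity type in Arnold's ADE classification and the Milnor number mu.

Type D4, Milnor number mu = 4.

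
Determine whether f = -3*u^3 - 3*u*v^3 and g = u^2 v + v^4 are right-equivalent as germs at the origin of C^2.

The Hessian of f at 0 has rank 0. Corank 2; j^3 = -3*u^3 is a perfect cube, so E-series; the 4-jet and mu = 7 give E_7. The Hessian of g at 0 has rank 0. Corank 2; j^3 = u^2*v has shape L^2 M (L != M), so D-series; mu = 5 gives D_5. f is E_7 but g is D_5, hence not right-equivalent.

No.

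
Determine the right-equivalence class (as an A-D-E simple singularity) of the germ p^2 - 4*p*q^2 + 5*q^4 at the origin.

The Hessian of f at 0 has rank 1. Corank 1: A-series; mu = 3 gives A_3.

A_3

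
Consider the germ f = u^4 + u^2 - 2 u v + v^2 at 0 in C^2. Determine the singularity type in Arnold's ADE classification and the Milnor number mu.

Type A_{3}, Milnor number mu = 3.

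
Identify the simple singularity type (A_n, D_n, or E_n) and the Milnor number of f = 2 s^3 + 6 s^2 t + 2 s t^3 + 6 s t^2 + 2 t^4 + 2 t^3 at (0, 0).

The Hessian of f at 0 is [[0, 0], [0, 0]] with rank 0, so corank 2. A Groebner basis of the Jacobian ideal J(f) in C{s,t} is {s^3 + 3*s^2*t + 6*s^2 + 12*s*t + 6*t^2, -3*s^2 + s*t^2 - 6*s*t - 3*t^2, 3*s^2 + 6*s*t + t^3 + 3*t^2}; counting standard monomials gives mu = 7. Corank 2; j^3 = 2*(s + t)^3 is a perfect cube, so E-series; the 4-jet and mu = 7 give E_7.

Type E_{7}, Milnor number mu = 7.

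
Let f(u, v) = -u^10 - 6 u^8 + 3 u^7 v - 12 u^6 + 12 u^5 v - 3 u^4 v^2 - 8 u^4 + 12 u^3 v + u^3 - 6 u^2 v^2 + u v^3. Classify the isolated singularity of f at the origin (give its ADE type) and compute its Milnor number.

The Hessian of f at 0 has rank 0. Corank 2; j^3 = u^3 is a perfect cube, so E-series; the 4-jet and mu = 7 give E_7.

Type E_7, Milnor number mu = 7.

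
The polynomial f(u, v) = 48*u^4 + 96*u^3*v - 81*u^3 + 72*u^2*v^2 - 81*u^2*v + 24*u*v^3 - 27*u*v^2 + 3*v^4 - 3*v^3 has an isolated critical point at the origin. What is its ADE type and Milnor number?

The Hessian of f at 0 is [[0, 0], [0, 0]] with rank 0, so corank 2. A Groebner basis of the Jacobian ideal J(f) in C{u,v} is {v^4, u*v^2 + 7*v^3/18, u^2 + 2*u*v/3 + v^2/9}; counting standard monomials gives mu = 6. Corank 2; j^3 = -3*(3*u + v)^3 is a perfect cube, so E-series; the 4-jet and mu = 6 give E_6.

Type E_6, Milnor number mu = 6.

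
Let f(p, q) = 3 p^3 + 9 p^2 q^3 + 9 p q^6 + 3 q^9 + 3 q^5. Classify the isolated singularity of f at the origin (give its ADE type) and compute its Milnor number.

Type E_8, Milnor number mu = 8.

The Hessian of f at 0 has rank 0. Corank 2; j^3 = 3*p^3 is a perfect cube, so E-series; the 5-jet and mu = 8 give E_8.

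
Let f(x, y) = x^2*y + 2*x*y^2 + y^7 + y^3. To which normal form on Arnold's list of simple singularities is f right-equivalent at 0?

The Hessian of f at 0 has rank 0. Corank 2; j^3 = y*(x + y)^2 has shape L^2 M (L != M), so D-series; mu = 8 gives D_8.

D_8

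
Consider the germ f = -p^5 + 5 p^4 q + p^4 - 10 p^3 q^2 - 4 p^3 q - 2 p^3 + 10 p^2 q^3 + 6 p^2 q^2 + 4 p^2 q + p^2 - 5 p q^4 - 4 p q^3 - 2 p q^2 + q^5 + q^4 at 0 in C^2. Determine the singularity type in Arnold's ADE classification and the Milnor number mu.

The Hessian of f at 0 has rank 1. Corank 1: A-series; mu = 4 gives A_4.

Type A_4, Milnor number mu = 4.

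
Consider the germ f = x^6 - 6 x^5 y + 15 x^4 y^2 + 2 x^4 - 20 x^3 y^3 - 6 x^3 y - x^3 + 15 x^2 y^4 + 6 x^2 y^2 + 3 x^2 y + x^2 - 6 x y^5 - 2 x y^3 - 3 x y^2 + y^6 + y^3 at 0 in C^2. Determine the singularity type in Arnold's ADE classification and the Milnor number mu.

Type A2, Milnor number mu = 2.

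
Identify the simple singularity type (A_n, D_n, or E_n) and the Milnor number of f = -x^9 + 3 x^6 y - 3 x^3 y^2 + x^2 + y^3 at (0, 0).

Type A2, Milnor number mu = 2.

The Hessian of f at 0 is [[2, 0], [0, 0]] with rank 1, so corank 1. A Groebner basis of the Jacobian ideal J(f) in C{x,y} is {y^2, x}; counting standard monomials gives mu = 2. Corank 1: A-series; mu = 2 gives A_2.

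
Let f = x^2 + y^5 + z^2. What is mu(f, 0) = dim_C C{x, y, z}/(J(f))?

The Hessian of f at 0 has rank 2. Corank 1: A-series; mu = 4 gives A_4.

4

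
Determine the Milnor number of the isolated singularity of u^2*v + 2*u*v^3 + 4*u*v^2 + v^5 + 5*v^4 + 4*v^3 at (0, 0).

5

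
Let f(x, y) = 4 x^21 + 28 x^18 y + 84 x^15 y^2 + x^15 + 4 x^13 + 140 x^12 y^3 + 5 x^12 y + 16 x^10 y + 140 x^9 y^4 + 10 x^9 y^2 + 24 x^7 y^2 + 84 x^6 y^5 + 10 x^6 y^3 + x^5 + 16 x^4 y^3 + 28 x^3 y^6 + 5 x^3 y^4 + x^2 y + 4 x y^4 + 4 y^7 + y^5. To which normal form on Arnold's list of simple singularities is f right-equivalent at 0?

The Hessian of f at 0 has rank 0. Corank 2; j^3 = x^2*y has shape L^2 M (L != M), so D-series; mu = 6 gives D_6.

D6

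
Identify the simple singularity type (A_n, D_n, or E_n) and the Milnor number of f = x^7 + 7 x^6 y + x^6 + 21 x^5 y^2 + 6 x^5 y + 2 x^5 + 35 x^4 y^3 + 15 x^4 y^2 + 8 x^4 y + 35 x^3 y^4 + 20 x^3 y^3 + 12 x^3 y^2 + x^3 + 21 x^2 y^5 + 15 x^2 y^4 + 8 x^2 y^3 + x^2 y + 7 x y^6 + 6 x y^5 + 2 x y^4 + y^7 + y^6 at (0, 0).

Type D_{7}, Milnor number mu = 7.

The Hessian of f at 0 has rank 0. Corank 2; j^3 = x^2*(x + y) has shape L^2 M (L != M), so D-series; mu = 7 gives D_7.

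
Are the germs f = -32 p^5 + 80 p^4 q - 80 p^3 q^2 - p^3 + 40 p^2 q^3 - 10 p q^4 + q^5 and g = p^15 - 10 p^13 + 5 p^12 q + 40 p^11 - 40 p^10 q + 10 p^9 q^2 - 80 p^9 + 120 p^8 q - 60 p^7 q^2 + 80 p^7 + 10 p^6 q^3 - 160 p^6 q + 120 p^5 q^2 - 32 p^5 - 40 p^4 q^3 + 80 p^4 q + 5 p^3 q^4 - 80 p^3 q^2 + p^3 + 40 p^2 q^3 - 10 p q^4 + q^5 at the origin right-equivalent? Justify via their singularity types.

Yes.

The Hessian of f at 0 is [[0, 0], [0, 0]] with rank 0, so corank 2. A Groebner basis of the Jacobian ideal J(f) in C{p,q} is {q^5, p*q^3 - q^4/8, p^2}; counting standard monomials gives mu = 8. Corank 2; j^3 = -p^3 is a perfect cube, so E-series; the 5-jet and mu = 8 give E_8. The Hessian of g at 0 is [[0, 0], [0, 0]] with rank 0, so corank 2. A Groebner basis of the Jacobian ideal J(g) in C{p,q} is {q^5, p*q^3 - q^4/8, p^2}; counting standard monomials gives mu = 8. Corank 2; j^3 = p^3 is a perfect cube, so E-series; the 5-jet and mu = 8 give E_8. Both have type E_8, hence right-equivalent.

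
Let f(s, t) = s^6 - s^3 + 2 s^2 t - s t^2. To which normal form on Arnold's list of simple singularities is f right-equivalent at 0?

D_{7}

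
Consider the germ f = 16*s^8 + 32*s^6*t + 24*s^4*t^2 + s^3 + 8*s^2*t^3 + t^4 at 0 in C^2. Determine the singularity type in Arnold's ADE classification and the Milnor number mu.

Type E_{6}, Milnor number mu = 6.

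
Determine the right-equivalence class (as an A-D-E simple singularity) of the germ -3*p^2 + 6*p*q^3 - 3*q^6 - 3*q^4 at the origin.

The Hessian of f at 0 has rank 1. Corank 1: A-series; mu = 3 gives A_3.

A_3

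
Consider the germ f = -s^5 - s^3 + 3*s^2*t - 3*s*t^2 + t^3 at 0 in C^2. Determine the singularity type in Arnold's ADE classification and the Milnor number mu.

The Hessian of f at 0 is [[0, 0], [0, 0]] with rank 0, so corank 2. A Groebner basis of the Jacobian ideal J(f) in C{s,t} is {t^5, s*t^3 - 3*t^4/4, s^2 - 2*s*t + t^2}; counting standard monomials gives mu = 8. Corank 2; j^3 = -(s - t)^3 is a perfect cube, so E-series; the 5-jet and mu = 8 give E_8.

Type E8, Milnor number mu = 8.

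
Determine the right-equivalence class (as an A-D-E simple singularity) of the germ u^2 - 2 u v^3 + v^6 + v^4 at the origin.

The Hessian of f at 0 has rank 1. Corank 1: A-series; mu = 3 gives A_3.

A3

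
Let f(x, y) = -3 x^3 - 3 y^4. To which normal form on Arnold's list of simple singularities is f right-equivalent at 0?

E_6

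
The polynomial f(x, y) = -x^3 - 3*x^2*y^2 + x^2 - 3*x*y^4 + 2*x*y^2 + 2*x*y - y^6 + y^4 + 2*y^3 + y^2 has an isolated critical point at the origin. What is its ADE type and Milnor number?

Type A_2, Milnor number mu = 2.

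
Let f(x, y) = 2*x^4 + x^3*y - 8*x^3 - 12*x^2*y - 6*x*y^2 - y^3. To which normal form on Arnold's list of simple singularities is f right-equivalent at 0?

E_7

The Hessian of f at 0 has rank 0. Corank 2; j^3 = -(2*x + y)^3 is a perfect cube, so E-series; the 4-jet and mu = 7 give E_7.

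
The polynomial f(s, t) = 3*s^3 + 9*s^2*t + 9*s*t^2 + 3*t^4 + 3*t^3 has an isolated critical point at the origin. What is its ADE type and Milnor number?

Type E_{6}, Milnor number mu = 6.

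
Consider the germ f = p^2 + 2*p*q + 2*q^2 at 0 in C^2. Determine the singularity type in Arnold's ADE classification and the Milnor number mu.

Type A_{1}, Milnor number mu = 1.

The Hessian of f at 0 is [[2, 2], [2, 4]] with rank 2, so corank 0. A Groebner basis of the Jacobian ideal J(f) in C{p,q} is {p, q}; counting standard monomials gives mu = 1. Corank 0: nondegenerate Morse point, so A_1.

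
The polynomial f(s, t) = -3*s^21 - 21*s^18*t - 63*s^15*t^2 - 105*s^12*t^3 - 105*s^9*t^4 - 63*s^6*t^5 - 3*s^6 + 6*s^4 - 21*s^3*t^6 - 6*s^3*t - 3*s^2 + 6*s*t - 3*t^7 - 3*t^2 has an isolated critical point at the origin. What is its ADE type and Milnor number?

The Hessian of f at 0 has rank 1. Corank 1: A-series; mu = 6 gives A_6.

Type A6, Milnor number mu = 6.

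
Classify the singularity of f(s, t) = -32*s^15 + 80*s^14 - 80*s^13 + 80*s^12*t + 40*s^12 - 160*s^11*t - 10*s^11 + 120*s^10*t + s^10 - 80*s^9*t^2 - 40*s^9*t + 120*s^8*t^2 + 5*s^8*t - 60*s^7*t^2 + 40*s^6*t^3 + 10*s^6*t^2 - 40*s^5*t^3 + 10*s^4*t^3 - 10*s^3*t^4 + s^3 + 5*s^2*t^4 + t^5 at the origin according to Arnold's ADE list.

The Hessian of f at 0 is [[0, 0], [0, 0]] with rank 0, so corank 2. A Groebner basis of the Jacobian ideal J(f) in C{s,t} is {t^4, s^2}; counting standard monomials gives mu = 8. Corank 2; j^3 = s^3 is a perfect cube, so E-series; the 5-jet and mu = 8 give E_8.

E8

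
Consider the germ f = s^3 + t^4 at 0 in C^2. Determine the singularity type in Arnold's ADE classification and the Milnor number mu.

Type E_6, Milnor number mu = 6.

The Hessian of f at 0 is [[0, 0], [0, 0]] with rank 0, so corank 2. A Groebner basis of the Jacobian ideal J(f) in C{s,t} is {t^3, s^2}; counting standard monomials gives mu = 6. Corank 2; j^3 = s^3 is a perfect cube, so E-series; the 4-jet and mu = 6 give E_6.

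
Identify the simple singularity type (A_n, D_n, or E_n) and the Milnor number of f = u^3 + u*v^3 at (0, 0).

Type E_{7}, Milnor number mu = 7.

The Hessian of f at 0 has rank 0. Corank 2; j^3 = u^3 is a perfect cube, so E-series; the 4-jet and mu = 7 give E_7.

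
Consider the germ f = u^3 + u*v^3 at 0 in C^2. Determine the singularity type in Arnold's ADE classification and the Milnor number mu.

Type E_7, Milnor number mu = 7.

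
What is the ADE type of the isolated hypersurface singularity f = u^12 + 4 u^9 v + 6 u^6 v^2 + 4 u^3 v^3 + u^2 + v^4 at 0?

A3

The Hessian of f at 0 has rank 1. Corank 1: A-series; mu = 3 gives A_3.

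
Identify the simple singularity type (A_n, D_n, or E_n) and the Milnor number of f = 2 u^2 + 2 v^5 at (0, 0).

Type A_4, Milnor number mu = 4.

The Hessian of f at 0 has rank 1. Corank 1: A-series; mu = 4 gives A_4.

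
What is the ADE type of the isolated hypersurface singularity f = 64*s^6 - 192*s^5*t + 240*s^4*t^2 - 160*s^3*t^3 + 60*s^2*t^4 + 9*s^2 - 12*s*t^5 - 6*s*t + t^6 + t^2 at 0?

The Hessian of f at 0 has rank 1. Corank 1: A-series; mu = 5 gives A_5.

A5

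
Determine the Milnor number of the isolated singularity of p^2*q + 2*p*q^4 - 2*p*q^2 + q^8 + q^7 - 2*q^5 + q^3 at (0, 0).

9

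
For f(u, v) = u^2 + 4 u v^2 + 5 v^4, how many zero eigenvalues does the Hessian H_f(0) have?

1

Hessian at 0 has rank 1.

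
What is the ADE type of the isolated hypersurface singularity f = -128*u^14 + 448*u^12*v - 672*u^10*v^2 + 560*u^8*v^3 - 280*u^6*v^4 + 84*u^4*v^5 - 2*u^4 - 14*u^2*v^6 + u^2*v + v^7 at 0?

D8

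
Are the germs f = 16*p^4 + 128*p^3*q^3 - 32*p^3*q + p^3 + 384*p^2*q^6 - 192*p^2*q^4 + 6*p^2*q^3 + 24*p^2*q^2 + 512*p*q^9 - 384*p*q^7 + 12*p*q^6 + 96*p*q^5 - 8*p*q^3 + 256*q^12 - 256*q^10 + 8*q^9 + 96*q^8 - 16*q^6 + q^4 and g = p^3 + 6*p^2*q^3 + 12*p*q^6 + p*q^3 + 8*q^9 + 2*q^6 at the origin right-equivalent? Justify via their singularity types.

No.

The Hessian of f at 0 has rank 0. Corank 2; j^3 = p^3 is a perfect cube, so E-series; the 4-jet and mu = 6 give E_6. The Hessian of g at 0 has rank 0. Corank 2; j^3 = p^3 is a perfect cube, so E-series; the 4-jet and mu = 7 give E_7. f is E_6 but g is E_7, hence not right-equivalent.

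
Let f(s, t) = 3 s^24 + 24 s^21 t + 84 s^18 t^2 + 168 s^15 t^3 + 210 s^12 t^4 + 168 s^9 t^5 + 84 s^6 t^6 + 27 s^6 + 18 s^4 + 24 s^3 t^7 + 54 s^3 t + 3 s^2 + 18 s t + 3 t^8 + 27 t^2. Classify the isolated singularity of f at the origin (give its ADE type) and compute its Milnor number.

Type A7, Milnor number mu = 7.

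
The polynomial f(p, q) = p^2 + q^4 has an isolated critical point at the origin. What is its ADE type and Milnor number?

Type A_3, Milnor number mu = 3.

The Hessian of f at 0 is [[2, 0], [0, 0]] with rank 1, so corank 1. A Groebner basis of the Jacobian ideal J(f) in C{p,q} is {q^3, p}; counting standard monomials gives mu = 3. Corank 1: A-series; mu = 3 gives A_3.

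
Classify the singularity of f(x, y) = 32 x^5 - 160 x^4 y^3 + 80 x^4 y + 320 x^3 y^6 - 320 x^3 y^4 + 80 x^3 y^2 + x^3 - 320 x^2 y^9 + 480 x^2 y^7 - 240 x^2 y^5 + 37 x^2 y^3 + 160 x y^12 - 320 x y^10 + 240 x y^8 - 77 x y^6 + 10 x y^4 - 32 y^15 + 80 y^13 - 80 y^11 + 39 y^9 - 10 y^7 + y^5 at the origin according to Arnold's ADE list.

E_{8}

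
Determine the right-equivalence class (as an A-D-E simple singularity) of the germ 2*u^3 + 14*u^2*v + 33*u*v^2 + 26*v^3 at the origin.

D_{4}

The Hessian of f at 0 has rank 0. Corank 2; j^3 = (u + 2*v)*(2*u^2 + 10*u*v + 13*v^2) splits into three distinct lines over C (the quadratic factor has nonzero discriminant), so D_4.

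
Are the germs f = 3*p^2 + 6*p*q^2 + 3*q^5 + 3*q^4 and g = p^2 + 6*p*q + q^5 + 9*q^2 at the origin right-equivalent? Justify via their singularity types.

Yes.

The Hessian of f at 0 is [[6, 0], [0, 0]] with rank 1, so corank 1. A Groebner basis of the Jacobian ideal J(f) in C{p,q} is {p^2, p + q^2}; counting standard monomials gives mu = 4. Corank 1: A-series; mu = 4 gives A_4. The Hessian of g at 0 is [[2, 6], [6, 18]] with rank 1, so corank 1. A Groebner basis of the Jacobian ideal J(g) in C{p,q} is {q^4, p + 3*q}; counting standard monomials gives mu = 4. Corank 1: A-series; mu = 4 gives A_4. Both have type A_4, hence right-equivalent.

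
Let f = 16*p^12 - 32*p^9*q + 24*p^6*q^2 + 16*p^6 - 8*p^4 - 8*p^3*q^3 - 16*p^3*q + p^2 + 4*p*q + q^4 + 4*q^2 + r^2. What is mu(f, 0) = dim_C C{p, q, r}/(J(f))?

3

The Hessian of f at 0 is [[2, 4, 0], [4, 8, 0], [0, 0, 2]] with rank 2, so corank 1. A Groebner basis of the Jacobian ideal J(f) in C{p,q,r} is {q^3, p + 2*q, r}; counting standard monomials gives mu = 3. Corank 1: A-series; mu = 3 gives A_3.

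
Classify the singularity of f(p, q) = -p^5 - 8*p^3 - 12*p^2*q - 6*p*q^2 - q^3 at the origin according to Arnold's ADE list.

The Hessian of f at 0 has rank 0. Corank 2; j^3 = -(2*p + q)^3 is a perfect cube, so E-series; the 5-jet and mu = 8 give E_8.

E_8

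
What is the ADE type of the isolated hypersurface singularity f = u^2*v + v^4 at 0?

The Hessian of f at 0 has rank 0. Corank 2; j^3 = u^2*v has shape L^2 M (L != M), so D-series; mu = 5 gives D_5.

D_{5}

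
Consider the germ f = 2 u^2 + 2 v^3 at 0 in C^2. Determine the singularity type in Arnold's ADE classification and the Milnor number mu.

The Hessian of f at 0 has rank 1. Corank 1: A-series; mu = 2 gives A_2.

Type A_{2}, Milnor number mu = 2.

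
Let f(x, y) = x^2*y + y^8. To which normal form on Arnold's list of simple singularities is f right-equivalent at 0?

D9

The Hessian of f at 0 has rank 0. Corank 2; j^3 = x^2*y has shape L^2 M (L != M), so D-series; mu = 9 gives D_9.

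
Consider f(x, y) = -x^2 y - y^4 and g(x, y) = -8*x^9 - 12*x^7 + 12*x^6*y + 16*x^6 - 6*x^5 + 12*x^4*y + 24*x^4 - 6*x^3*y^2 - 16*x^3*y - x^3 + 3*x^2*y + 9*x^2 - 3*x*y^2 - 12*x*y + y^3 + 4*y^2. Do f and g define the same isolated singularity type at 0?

The Hessian of f at 0 has rank 0. Corank 2; j^3 = -x^2*y has shape L^2 M (L != M), so D-series; mu = 5 gives D_5. The Hessian of g at 0 has rank 1. Corank 1: A-series; mu = 2 gives A_2. f is D_5 but g is A_2, hence not right-equivalent.

No.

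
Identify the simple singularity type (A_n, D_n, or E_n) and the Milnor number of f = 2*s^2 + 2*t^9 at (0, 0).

The Hessian of f at 0 has rank 1. Corank 1: A-series; mu = 8 gives A_8.

Type A_8, Milnor number mu = 8.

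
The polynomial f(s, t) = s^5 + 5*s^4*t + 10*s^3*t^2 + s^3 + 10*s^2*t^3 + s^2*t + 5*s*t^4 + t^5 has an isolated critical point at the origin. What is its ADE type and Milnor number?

The Hessian of f at 0 has rank 0. Corank 2; j^3 = s^2*(s + t) has shape L^2 M (L != M), so D-series; mu = 6 gives D_6.

Type D_{6}, Milnor number mu = 6.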